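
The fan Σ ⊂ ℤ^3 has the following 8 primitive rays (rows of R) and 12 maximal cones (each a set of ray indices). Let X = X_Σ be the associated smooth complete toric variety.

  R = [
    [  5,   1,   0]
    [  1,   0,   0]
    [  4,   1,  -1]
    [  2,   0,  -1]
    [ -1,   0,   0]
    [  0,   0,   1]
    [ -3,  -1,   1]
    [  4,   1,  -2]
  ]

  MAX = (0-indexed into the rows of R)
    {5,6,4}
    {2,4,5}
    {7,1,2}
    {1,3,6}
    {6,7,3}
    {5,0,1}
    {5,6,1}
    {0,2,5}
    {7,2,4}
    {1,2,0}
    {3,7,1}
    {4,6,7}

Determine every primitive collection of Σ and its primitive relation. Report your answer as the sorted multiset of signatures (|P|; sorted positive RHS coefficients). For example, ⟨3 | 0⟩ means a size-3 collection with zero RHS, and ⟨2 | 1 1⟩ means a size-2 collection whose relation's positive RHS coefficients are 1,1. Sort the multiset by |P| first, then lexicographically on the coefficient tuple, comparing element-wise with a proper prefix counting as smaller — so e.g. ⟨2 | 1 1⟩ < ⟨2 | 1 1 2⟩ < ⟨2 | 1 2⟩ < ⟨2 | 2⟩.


Δ(Σ) — 8 vertices, 12 min non-faces:

  {1,4}:  v_{1} + v_{4} = 0  ⟹  sig = ⟨2 | 0⟩
  {2,6}:  v_{2} + v_{6} = v_{1}  ⟹  sig = ⟨2 | 1⟩
  {5,7}:  v_{5} + v_{7} = v_{2}  ⟹  sig = ⟨2 | 1⟩
  {0,4}:  v_{0} + v_{4} = v_{2} + v_{5}  ⟹  sig = ⟨2 | 1 1⟩
  {3,4}:  v_{3} + v_{4} = v_{6} + v_{7}  ⟹  sig = ⟨2 | 1 1⟩
  {0,6}:  v_{0} + v_{6} = 2·v_{1} + v_{5}  ⟹  sig = ⟨2 | 1 2⟩
  {0,7}:  v_{0} + v_{7} = v_{1} + 2·v_{2}  ⟹  sig = ⟨2 | 1 2⟩
  {2,3}:  v_{2} + v_{3} = 2·v_{1} + v_{7}  ⟹  sig = ⟨2 | 1 2⟩
  {0,3}:  v_{0} + v_{3} = 3·v_{1} + v_{2}  ⟹  sig = ⟨2 | 1 3⟩
  {3,5}:  v_{3} + v_{5} = 2·v_{1}  ⟹  sig = ⟨2 | 2⟩
  {1,2,5}:  v_{1} + v_{2} + v_{5} = v_{0}  ⟹  sig = ⟨3 | 1⟩
  {1,6,7}:  v_{1} + v_{6} + v_{7} = v_{3}  ⟹  sig = ⟨3 | 1⟩

so the primitive-relation signature multiset is
    ⟨2 | 0⟩
    ⟨2 | 1⟩
    ⟨2 | 1⟩
    ⟨2 | 1 1⟩
    ⟨2 | 1 1⟩
    ⟨2 | 1 2⟩
    ⟨2 | 1 2⟩
    ⟨2 | 1 2⟩
    ⟨2 | 1 3⟩
    ⟨2 | 2⟩
    ⟨3 | 1⟩
    ⟨3 | 1⟩


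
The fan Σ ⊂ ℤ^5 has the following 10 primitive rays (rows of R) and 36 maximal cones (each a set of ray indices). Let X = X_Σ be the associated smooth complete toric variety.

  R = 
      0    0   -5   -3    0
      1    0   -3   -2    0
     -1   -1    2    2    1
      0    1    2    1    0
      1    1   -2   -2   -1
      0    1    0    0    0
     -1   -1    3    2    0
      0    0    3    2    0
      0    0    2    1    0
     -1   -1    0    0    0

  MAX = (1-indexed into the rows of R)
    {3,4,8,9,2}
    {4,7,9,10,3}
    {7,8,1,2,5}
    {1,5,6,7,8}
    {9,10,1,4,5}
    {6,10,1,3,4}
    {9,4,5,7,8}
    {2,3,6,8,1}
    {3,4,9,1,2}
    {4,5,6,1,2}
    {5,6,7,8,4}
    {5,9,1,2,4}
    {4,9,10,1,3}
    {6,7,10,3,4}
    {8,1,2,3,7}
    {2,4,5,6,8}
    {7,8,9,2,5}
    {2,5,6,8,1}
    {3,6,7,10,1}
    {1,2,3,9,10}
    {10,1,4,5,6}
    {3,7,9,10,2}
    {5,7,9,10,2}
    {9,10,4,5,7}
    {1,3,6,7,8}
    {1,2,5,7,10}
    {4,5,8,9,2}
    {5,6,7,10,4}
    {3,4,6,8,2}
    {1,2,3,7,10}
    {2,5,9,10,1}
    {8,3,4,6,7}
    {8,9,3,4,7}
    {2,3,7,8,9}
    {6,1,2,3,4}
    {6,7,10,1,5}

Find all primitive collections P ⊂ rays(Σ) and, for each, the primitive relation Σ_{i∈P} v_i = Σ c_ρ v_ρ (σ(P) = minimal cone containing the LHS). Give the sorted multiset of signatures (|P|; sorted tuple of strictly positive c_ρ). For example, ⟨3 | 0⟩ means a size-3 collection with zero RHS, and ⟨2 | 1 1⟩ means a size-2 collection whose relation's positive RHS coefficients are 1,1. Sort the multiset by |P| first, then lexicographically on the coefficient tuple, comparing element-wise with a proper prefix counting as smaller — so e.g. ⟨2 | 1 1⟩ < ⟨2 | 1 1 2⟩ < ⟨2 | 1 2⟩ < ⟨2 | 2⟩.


Primitive collections (11):

  {3,5}:  v_{3} + v_{5} = 0 — sig = ⟨2 | 0⟩
  {6,9}:  v_{6} + v_{9} = v_{4} — sig = ⟨2 | 1⟩
  {8,10}:  v_{8} + v_{10} = v_{7} — sig = ⟨2 | 1⟩
  {1,8,9}:  v_{1} + v_{8} + v_{9} = 0 — sig = ⟨3 | 0⟩
  {2,6,7}:  v_{2} + v_{6} + v_{7} = 0 — sig = ⟨3 | 0⟩
  {1,4,8}:  v_{1} + v_{4} + v_{8} = v_{6} — sig = ⟨3 | 1⟩
  {1,7,9}:  v_{1} + v_{7} + v_{9} = v_{10} — sig = ⟨3 | 1⟩
  {2,4,7}:  v_{2} + v_{4} + v_{7} = v_{9} — sig = ⟨3 | 1⟩
  {1,4,7}:  v_{1} + v_{4} + v_{7} = v_{6} + v_{10} — sig = ⟨3 | 1 1⟩
  {2,6,10}:  v_{2} + v_{6} + v_{10} = v_{1} + v_{9} — sig = ⟨3 | 1 1⟩
  {2,4,10}:  v_{2} + v_{4} + v_{10} = v_{1} + 2·v_{9} — sig = ⟨3 | 1 2⟩

Signatures (|P|; sorted positive RHS coefficients), sorted:
{ ⟨2 | 0⟩,  ⟨2 | 1⟩ ×2,  ⟨3 | 0⟩ ×2,  ⟨3 | 1⟩ ×3,  ⟨3 | 1 1⟩ ×2,  ⟨3 | 1 2⟩ }


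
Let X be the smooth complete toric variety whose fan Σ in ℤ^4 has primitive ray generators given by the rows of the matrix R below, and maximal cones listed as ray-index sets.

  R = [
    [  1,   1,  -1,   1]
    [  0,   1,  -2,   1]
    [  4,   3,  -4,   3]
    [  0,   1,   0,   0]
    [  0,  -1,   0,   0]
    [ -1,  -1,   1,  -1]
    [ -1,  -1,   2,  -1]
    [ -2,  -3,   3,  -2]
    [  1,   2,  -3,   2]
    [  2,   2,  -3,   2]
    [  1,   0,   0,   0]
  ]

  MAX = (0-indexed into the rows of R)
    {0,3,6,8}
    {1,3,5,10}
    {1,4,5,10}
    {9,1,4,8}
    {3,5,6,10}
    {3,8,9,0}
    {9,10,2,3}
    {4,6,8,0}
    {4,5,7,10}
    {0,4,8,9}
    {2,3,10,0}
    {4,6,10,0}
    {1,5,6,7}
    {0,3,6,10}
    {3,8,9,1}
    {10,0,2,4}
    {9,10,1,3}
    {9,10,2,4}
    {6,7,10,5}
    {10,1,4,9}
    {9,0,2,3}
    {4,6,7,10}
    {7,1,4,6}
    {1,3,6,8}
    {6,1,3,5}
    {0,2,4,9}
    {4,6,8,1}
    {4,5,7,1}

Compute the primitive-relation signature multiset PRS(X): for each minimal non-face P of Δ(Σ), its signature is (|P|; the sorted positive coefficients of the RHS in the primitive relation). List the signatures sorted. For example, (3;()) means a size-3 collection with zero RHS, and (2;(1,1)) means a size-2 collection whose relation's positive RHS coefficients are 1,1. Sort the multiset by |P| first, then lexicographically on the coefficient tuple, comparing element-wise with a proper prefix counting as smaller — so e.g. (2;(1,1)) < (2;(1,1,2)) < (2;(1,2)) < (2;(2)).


|primitive collections| = 20. Relations:

  • {0,5}:  v_{0} + v_{5} = 0 — sig = (2;())
  • {3,4}:  v_{3} + v_{4} = 0 — sig = (2;())
  • {0,1}:  v_{0} + v_{1} = v_{8} — sig = (2;(1))
  • {5,8}:  v_{5} + v_{8} = v_{1} — sig = (2;(1))
  • {6,9}:  v_{6} + v_{9} = v_{0} — sig = (2;(1))
  • {7,9}:  v_{7} + v_{9} = v_{4} — sig = (2;(1))
  • {8,10}:  v_{8} + v_{10} = v_{9} — sig = (2;(1))
  • {0,7}:  v_{0} + v_{7} = v_{4} + v_{6} — sig = (2;(1,1))
  • {2,5}:  v_{2} + v_{5} = v_{9} + v_{10} — sig = (2;(1,1))
  • {3,7}:  v_{3} + v_{7} = v_{5} + v_{6} — sig = (2;(1,1))
  • {5,9}:  v_{5} + v_{9} = v_{1} + v_{10} — sig = (2;(1,1))
  • {2,7}:  v_{2} + v_{7} = v_{0} + v_{4} + v_{10} — sig = (2;(1,1,1))
  • {7,8}:  v_{7} + v_{8} = v_{1} + v_{4} + v_{6} — sig = (2;(1,1,1))
  • {2,6}:  v_{2} + v_{6} = 2·v_{0} + v_{10} — sig = (2;(1,2))
  • {2,8}:  v_{2} + v_{8} = v_{0} + 2·v_{9} — sig = (2;(1,2))
  • {1,2}:  v_{1} + v_{2} = 2·v_{9} — sig = (2;(2))
  • {1,6,10}:  v_{1} + v_{6} + v_{10} = 0 — sig = (3;())
  • {0,9,10}:  v_{0} + v_{9} + v_{10} = v_{2} — sig = (3;(1))
  • {4,5,6}:  v_{4} + v_{5} + v_{6} = v_{7} — sig = (3;(1))
  • {1,7,10}:  v_{1} + v_{7} + v_{10} = v_{4} + v_{5} — sig = (3;(1,1))

Signatures (|P|; sorted positive RHS coefficients), sorted:
    |P|=2: 16 collections, coeffs (), (), (1), (1), (1), (1), (1), (1,1), (1,1), (1,1), (1,1), (1,1,1), (1,1,1), (1,2), (1,2), (2)
    |P|=3: 4 collections, coeffs (), (1), (1), (1,1)


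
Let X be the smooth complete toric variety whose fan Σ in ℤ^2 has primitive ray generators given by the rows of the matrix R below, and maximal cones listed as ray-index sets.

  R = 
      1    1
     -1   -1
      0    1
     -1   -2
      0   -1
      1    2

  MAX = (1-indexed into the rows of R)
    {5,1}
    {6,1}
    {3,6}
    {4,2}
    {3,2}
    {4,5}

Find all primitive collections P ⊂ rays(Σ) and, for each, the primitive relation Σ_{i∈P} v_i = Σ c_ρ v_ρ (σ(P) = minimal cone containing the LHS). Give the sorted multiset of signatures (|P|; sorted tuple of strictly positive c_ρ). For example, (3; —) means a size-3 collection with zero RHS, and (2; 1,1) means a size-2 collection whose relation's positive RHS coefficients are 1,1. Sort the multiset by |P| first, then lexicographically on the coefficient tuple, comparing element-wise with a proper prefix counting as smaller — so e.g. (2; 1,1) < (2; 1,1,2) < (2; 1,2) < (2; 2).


9 minimal non-faces of Δ(Σ) (on 6 rays):

  P = {1,2}:  v_{1} + v_{2} = 0  so sig = (2; —)
  P = {3,5}:  v_{3} + v_{5} = 0  so sig = (2; —)
  P = {4,6}:  v_{4} + v_{6} = 0  so sig = (2; —)
  P = {1,3}:  v_{1} + v_{3} = v_{6}  so sig = (2; 1)
  P = {1,4}:  v_{1} + v_{4} = v_{5}  so sig = (2; 1)
  P = {2,5}:  v_{2} + v_{5} = v_{4}  so sig = (2; 1)
  P = {2,6}:  v_{2} + v_{6} = v_{3}  so sig = (2; 1)
  P = {3,4}:  v_{3} + v_{4} = v_{2}  so sig = (2; 1)
  P = {5,6}:  v_{5} + v_{6} = v_{1}  so sig = (2; 1)

Hence PRS(X_Σ) =
    |P|=2: 9 collections, coeffs (), (), (), (1), (1), (1), (1), (1), (1)


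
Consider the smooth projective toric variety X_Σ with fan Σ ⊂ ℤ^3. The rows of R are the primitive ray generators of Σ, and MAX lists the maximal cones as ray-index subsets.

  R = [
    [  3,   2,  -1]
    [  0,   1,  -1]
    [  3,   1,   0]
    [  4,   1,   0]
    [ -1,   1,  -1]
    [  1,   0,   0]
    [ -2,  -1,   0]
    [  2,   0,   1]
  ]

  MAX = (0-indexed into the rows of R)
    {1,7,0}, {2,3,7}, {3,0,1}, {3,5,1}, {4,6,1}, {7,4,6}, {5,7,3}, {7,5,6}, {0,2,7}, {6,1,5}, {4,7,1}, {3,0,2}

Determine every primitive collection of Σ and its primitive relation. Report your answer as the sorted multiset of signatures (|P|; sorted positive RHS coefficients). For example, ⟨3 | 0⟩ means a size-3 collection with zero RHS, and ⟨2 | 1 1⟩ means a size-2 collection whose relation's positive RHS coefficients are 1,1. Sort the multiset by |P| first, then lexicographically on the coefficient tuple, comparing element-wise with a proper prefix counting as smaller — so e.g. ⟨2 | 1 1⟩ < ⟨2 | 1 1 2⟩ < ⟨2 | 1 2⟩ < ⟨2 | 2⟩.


Σ has 14 primitive collections:

  P={1,2}:  v_{1} + v_{2} = v_{0}  ⇒ sig = ⟨2 | 1⟩
  P={2,5}:  v_{2} + v_{5} = v_{3}  ⇒ sig = ⟨2 | 1⟩
  P={2,6}:  v_{2} + v_{6} = v_{5}  ⇒ sig = ⟨2 | 1⟩
  P={3,4}:  v_{3} + v_{4} = v_{0}  ⇒ sig = ⟨2 | 1⟩
  P={4,5}:  v_{4} + v_{5} = v_{1}  ⇒ sig = ⟨2 | 1⟩
  P={0,5}:  v_{0} + v_{5} = v_{1} + v_{3}  ⇒ sig = ⟨2 | 1 1⟩
  P={0,6}:  v_{0} + v_{6} = v_{1} + v_{5}  ⇒ sig = ⟨2 | 1 1⟩
  P={2,4}:  v_{2} + v_{4} = 2·v_{1} + v_{7}  ⇒ sig = ⟨2 | 1 2⟩
  P={0,4}:  v_{0} + v_{4} = 3·v_{1} + v_{7}  ⇒ sig = ⟨2 | 1 3⟩
  P={3,6}:  v_{3} + v_{6} = 2·v_{5}  ⇒ sig = ⟨2 | 2⟩
  P={1,6,7}:  v_{1} + v_{6} + v_{7} = 0  ⇒ sig = ⟨3 | 0⟩
  P={1,5,7}:  v_{1} + v_{5} + v_{7} = v_{2}  ⇒ sig = ⟨3 | 1⟩
  P={1,3,7}:  v_{1} + v_{3} + v_{7} = 2·v_{2}  ⇒ sig = ⟨3 | 2⟩
  P={0,3,7}:  v_{0} + v_{3} + v_{7} = 3·v_{2}  ⇒ sig = ⟨3 | 3⟩

Signatures (|P|; sorted positive RHS coefficients), sorted:
    |P|=2: 10 collections, coeffs (1), (1), (1), (1), (1), (1,1), (1,1), (1,2), (1,3), (2)
    |P|=3: 4 collections, coeffs (), (1), (2), (3)


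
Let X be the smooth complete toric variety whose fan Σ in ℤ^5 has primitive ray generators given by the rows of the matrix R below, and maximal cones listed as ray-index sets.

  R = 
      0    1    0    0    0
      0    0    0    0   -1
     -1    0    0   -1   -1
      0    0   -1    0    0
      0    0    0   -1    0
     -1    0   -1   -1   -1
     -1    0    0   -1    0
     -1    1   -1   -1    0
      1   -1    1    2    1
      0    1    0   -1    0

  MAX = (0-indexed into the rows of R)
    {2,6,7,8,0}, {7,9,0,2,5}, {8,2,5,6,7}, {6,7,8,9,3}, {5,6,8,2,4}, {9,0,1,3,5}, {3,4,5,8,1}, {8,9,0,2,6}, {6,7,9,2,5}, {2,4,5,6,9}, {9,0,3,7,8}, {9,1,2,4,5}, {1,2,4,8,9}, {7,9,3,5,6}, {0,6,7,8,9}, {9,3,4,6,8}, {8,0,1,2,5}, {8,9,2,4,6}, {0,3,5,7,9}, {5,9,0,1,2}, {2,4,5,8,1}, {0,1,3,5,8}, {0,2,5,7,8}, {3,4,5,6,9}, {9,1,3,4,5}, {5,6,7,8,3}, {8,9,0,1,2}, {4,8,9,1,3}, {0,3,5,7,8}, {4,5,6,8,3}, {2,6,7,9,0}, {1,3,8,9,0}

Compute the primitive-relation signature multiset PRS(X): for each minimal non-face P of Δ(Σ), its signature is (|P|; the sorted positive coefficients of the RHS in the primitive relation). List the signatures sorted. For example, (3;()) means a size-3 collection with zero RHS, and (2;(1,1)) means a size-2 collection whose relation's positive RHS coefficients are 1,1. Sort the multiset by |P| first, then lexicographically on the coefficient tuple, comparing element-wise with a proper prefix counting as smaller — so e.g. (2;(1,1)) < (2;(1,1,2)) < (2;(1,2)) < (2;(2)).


Minimal non-faces — 9 found among 10 rays, 32 max cones:

  {0,4}:  v_{0} + v_{4} = v_{9} ; sig = (2;(1))
  {1,6}:  v_{1} + v_{6} = v_{2} ; sig = (2;(1))
  {2,3}:  v_{2} + v_{3} = v_{5} ; sig = (2;(1))
  {1,7}:  v_{1} + v_{7} = v_{0} + v_{5} ; sig = (2;(1,1))
  {4,7}:  v_{4} + v_{7} = v_{3} + v_{6} + v_{9} ; sig = (2;(1,1,1))
  {5,8,9}:  v_{5} + v_{8} + v_{9} = 0 ; sig = (3;())
  {0,3,6}:  v_{0} + v_{3} + v_{6} = v_{7} ; sig = (3;(1))
  {0,5,6}:  v_{0} + v_{5} + v_{6} = v_{2} + v_{7} ; sig = (3;(1,1))
  {2,7,8,9}:  v_{2} + v_{7} + v_{8} + v_{9} = v_{0} + v_{6} ; sig = (4;(1,1))

so the primitive-relation signature multiset is
[(2;(1)), (2;(1)), (2;(1)), (2;(1,1)), (2;(1,1,1)), (3;()), (3;(1)), (3;(1,1)), (4;(1,1))]


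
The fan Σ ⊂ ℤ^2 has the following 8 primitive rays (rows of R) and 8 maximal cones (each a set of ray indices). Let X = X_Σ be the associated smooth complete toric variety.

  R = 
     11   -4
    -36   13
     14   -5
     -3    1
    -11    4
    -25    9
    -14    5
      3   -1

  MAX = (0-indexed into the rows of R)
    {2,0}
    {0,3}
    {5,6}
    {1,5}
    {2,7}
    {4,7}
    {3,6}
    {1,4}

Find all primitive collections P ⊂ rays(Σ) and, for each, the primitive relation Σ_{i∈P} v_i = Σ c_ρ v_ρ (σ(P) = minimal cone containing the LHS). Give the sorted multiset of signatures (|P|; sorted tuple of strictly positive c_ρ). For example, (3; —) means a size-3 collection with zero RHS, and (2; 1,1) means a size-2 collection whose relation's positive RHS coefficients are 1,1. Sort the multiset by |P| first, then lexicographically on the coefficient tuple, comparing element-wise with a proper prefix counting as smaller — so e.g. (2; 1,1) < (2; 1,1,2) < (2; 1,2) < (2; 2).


|primitive collections| = 20. Relations:

  {0,4}:  v_{0} + v_{4} = 0  ⟹  sig = (2; —)
  {2,6}:  v_{2} + v_{6} = 0  ⟹  sig = (2; —)
  {3,7}:  v_{3} + v_{7} = 0  ⟹  sig = (2; —)
  {0,1}:  v_{0} + v_{1} = v_{5}  ⟹  sig = (2; 1)
  {0,5}:  v_{0} + v_{5} = v_{6}  ⟹  sig = (2; 1)
  {0,6}:  v_{0} + v_{6} = v_{3}  ⟹  sig = (2; 1)
  {0,7}:  v_{0} + v_{7} = v_{2}  ⟹  sig = (2; 1)
  {2,3}:  v_{2} + v_{3} = v_{0}  ⟹  sig = (2; 1)
  {2,4}:  v_{2} + v_{4} = v_{7}  ⟹  sig = (2; 1)
  {2,5}:  v_{2} + v_{5} = v_{4}  ⟹  sig = (2; 1)
  {3,4}:  v_{3} + v_{4} = v_{6}  ⟹  sig = (2; 1)
  {4,5}:  v_{4} + v_{5} = v_{1}  ⟹  sig = (2; 1)
  {4,6}:  v_{4} + v_{6} = v_{5}  ⟹  sig = (2; 1)
  {6,7}:  v_{6} + v_{7} = v_{4}  ⟹  sig = (2; 1)
  {1,3}:  v_{1} + v_{3} = v_{5} + v_{6}  ⟹  sig = (2; 1,1)
  {1,2}:  v_{1} + v_{2} = 2·v_{4}  ⟹  sig = (2; 2)
  {1,6}:  v_{1} + v_{6} = 2·v_{5}  ⟹  sig = (2; 2)
  {3,5}:  v_{3} + v_{5} = 2·v_{6}  ⟹  sig = (2; 2)
  {5,7}:  v_{5} + v_{7} = 2·v_{4}  ⟹  sig = (2; 2)
  {1,7}:  v_{1} + v_{7} = 3·v_{4}  ⟹  sig = (2; 3)

Sorted signature multiset PRS(X):
    |P|=2: 20 collections, coeffs (), (), (), (1), (1), (1), (1), (1), (1), (1), (1), (1), (1), (1), (1,1), (2), (2), (2), (2), (3)


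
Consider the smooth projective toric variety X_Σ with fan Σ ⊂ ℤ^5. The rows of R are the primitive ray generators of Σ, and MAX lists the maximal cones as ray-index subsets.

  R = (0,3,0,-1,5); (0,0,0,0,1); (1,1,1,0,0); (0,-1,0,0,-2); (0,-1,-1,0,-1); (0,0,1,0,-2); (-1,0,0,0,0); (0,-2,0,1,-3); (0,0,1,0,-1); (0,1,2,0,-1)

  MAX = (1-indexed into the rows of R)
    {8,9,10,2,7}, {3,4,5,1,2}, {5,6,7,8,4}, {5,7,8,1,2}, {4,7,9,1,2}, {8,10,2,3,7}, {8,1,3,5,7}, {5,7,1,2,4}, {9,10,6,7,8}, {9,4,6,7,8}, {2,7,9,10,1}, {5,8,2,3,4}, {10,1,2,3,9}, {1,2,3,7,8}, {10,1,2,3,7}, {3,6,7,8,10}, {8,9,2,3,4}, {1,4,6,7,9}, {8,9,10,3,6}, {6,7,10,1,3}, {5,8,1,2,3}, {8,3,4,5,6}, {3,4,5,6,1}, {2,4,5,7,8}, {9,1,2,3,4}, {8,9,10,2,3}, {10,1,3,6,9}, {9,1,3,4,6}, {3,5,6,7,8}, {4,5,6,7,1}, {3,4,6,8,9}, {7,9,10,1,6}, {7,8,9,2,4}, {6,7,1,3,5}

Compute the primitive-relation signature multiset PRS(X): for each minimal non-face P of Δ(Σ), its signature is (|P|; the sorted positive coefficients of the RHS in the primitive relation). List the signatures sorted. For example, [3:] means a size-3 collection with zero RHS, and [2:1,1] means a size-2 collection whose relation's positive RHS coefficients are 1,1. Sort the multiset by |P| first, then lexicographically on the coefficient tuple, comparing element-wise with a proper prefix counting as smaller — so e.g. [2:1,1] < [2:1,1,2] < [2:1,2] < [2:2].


Minimal non-faces — 11 found among 10 rays, 34 max cones:

  P={2,6}:  v_{2} + v_{6} = v_{9}  so sig = [2:1]
  P={5,9}:  v_{5} + v_{9} = v_{4}  so sig = [2:1]
  P={5,10}:  v_{5} + v_{10} = v_{6}  so sig = [2:1]
  P={4,10}:  v_{4} + v_{10} = v_{6} + v_{9}  so sig = [2:1,1]
  P={1,4,8}:  v_{1} + v_{4} + v_{8} = 0  so sig = [3:]
  P={3,4,7}:  v_{3} + v_{4} + v_{7} = v_{6}  so sig = [3:1]
  P={3,7,9}:  v_{3} + v_{7} + v_{9} = v_{10}  so sig = [3:1]
  P={1,6,8}:  v_{1} + v_{6} + v_{8} = v_{3} + v_{7}  so sig = [3:1,1]
  P={1,8,9}:  v_{1} + v_{8} + v_{9} = v_{2} + v_{3} + v_{7}  so sig = [3:1,1,1]
  P={1,8,10}:  v_{1} + v_{8} + v_{10} = v_{2} + 2·v_{3} + 2·v_{7}  so sig = [3:1,2,2]
  P={2,3,5,7}:  v_{2} + v_{3} + v_{5} + v_{7} = 0  so sig = [4:]

Sorted signature multiset PRS(X):
{ [2:1] ×3,  [2:1,1],  [3:],  [3:1] ×2,  [3:1,1],  [3:1,1,1],  [3:1,2,2],  [4:] }


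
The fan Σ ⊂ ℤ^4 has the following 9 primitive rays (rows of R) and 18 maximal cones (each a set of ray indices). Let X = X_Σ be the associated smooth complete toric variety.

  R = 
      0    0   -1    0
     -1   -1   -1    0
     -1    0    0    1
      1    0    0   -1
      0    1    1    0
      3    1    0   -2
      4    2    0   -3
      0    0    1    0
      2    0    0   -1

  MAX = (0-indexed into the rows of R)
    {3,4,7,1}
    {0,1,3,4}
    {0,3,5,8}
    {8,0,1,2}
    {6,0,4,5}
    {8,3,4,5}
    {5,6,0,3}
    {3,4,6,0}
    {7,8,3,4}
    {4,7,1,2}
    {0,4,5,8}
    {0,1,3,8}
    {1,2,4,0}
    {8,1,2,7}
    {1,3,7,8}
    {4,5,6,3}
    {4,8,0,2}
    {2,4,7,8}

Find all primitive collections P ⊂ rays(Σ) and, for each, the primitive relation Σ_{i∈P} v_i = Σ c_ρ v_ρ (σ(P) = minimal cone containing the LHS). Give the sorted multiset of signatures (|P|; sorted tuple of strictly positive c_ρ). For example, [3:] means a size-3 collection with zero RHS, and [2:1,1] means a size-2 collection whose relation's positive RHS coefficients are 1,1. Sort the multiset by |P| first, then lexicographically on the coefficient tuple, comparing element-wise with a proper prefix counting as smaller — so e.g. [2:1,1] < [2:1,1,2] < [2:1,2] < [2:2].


Primitive collections (12):

  • {0,7}:  v_{0} + v_{7} = 0 — sig = [2:]
  • {2,3}:  v_{2} + v_{3} = 0 — sig = [2:]
  • {2,5}:  v_{2} + v_{5} = v_{0} + v_{4} + v_{8} — sig = [2:1,1,1]
  • {2,6}:  v_{2} + v_{6} = v_{0} + v_{4} + v_{5} — sig = [2:1,1,1]
  • {5,7}:  v_{5} + v_{7} = v_{3} + v_{4} + v_{8} — sig = [2:1,1,1]
  • {6,7}:  v_{6} + v_{7} = v_{3} + v_{4} + v_{5} — sig = [2:1,1,1]
  • {1,5}:  v_{1} + v_{5} = v_{0} + 2·v_{3} — sig = [2:1,2]
  • {1,6}:  v_{1} + v_{6} = 2·v_{0} + 3·v_{3} + v_{4} — sig = [2:1,2,3]
  • {6,8}:  v_{6} + v_{8} = 2·v_{5} — sig = [2:2]
  • {1,4,8}:  v_{1} + v_{4} + v_{8} = v_{3} — sig = [3:1]
  • {0,3,4,5}:  v_{0} + v_{3} + v_{4} + v_{5} = v_{6} — sig = [4:1]
  • {0,3,4,8}:  v_{0} + v_{3} + v_{4} + v_{8} = v_{5} — sig = [4:1]

Hence PRS(X_Σ) =
    [2:]
    [2:]
    [2:1,1,1]
    [2:1,1,1]
    [2:1,1,1]
    [2:1,1,1]
    [2:1,2]
    [2:1,2,3]
    [2:2]
    [3:1]
    [4:1]
    [4:1]


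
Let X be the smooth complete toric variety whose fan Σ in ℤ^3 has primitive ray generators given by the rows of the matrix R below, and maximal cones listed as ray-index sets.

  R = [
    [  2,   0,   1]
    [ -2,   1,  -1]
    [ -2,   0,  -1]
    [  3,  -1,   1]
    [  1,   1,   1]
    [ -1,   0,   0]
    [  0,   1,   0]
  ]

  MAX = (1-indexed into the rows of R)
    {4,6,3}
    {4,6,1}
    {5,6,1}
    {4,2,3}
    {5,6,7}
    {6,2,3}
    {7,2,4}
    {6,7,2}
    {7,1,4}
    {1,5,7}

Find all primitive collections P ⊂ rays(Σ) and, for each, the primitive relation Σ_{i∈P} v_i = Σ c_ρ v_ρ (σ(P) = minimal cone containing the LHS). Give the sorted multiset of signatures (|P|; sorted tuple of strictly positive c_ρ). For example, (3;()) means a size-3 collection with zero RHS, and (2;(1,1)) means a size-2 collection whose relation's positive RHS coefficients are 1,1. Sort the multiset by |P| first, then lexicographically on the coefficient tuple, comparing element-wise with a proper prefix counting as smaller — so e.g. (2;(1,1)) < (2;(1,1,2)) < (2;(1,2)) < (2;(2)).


|primitive collections| = 9. Relations:

  • {1,3}:  v_{1} + v_{3} = 0  ⇒ sig = (2;())
  • {1,2}:  v_{1} + v_{2} = v_{7}  ⇒ sig = (2;(1))
  • {3,7}:  v_{3} + v_{7} = v_{2}  ⇒ sig = (2;(1))
  • {3,5}:  v_{3} + v_{5} = v_{6} + v_{7}  ⇒ sig = (2;(1,1))
  • {2,5}:  v_{2} + v_{5} = v_{6} + 2·v_{7}  ⇒ sig = (2;(1,2))
  • {4,5}:  v_{4} + v_{5} = 2·v_{1}  ⇒ sig = (2;(2))
  • {2,4,6}:  v_{2} + v_{4} + v_{6} = 0  ⇒ sig = (3;())
  • {1,6,7}:  v_{1} + v_{6} + v_{7} = v_{5}  ⇒ sig = (3;(1))
  • {4,6,7}:  v_{4} + v_{6} + v_{7} = v_{1}  ⇒ sig = (3;(1))

Signatures (|P|; sorted positive RHS coefficients), sorted:
{ (2;()),  (2;(1)) ×2,  (2;(1,1)),  (2;(1,2)),  (2;(2)),  (3;()),  (3;(1)) ×2 }


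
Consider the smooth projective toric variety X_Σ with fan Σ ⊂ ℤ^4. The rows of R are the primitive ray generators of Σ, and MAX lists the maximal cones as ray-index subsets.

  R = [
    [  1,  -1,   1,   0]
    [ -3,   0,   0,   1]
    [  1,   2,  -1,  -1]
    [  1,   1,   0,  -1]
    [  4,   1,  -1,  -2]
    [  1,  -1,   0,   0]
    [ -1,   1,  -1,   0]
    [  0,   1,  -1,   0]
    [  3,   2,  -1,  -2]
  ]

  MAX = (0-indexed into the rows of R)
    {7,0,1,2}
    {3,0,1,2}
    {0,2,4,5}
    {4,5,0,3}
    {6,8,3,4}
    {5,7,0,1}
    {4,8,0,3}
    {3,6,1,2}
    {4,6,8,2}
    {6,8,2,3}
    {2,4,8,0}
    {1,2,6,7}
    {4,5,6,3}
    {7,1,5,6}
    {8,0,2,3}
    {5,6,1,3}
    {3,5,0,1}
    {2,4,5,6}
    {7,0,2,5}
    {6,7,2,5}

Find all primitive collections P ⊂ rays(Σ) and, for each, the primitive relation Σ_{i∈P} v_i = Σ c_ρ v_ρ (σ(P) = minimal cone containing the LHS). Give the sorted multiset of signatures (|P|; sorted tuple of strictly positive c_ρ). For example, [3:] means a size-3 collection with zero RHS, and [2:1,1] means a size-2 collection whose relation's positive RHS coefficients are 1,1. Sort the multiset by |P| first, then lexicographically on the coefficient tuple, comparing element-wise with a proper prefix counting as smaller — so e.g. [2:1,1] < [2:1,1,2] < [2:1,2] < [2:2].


|primitive collections| = 10. Relations:

  P = {0,6}:  v_{0} + v_{6} = 0  ⇒ sig = [2:]
  P = {3,7}:  v_{3} + v_{7} = v_{2}  ⇒ sig = [2:1]
  P = {5,8}:  v_{5} + v_{8} = v_{4}  ⇒ sig = [2:1]
  P = {1,8}:  v_{1} + v_{8} = v_{3} + v_{6}  ⇒ sig = [2:1,1]
  P = {1,4}:  v_{1} + v_{4} = v_{3} + v_{5} + v_{6}  ⇒ sig = [2:1,1,1]
  P = {7,8}:  v_{7} + v_{8} = 2·v_{2} + v_{5}  ⇒ sig = [2:1,2]
  P = {4,7}:  v_{4} + v_{7} = 2·v_{2} + 2·v_{5}  ⇒ sig = [2:2,2]
  P = {1,2,5}:  v_{1} + v_{2} + v_{5} = v_{6}  ⇒ sig = [3:1]
  P = {2,3,5}:  v_{2} + v_{3} + v_{5} = v_{8}  ⇒ sig = [3:1]
  P = {2,3,4}:  v_{2} + v_{3} + v_{4} = 2·v_{8}  ⇒ sig = [3:2]

so the primitive-relation signature multiset is
{ [2:],  [2:1] ×2,  [2:1,1],  [2:1,1,1],  [2:1,2],  [2:2,2],  [3:1] ×2,  [3:2] }


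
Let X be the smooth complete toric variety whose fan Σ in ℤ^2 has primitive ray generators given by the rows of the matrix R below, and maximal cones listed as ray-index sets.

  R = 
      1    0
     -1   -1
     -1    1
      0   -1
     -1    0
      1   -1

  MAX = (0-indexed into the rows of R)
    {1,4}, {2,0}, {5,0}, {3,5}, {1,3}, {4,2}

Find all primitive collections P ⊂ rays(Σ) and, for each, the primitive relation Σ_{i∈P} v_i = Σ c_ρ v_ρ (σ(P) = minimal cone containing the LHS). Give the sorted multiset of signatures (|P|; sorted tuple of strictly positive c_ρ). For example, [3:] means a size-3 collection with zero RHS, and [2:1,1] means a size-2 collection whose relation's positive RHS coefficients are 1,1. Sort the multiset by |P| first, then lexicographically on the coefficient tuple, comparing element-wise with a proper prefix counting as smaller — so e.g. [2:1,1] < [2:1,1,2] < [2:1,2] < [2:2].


Primitive collections (9):

  • {0,4}:  v_{0} + v_{4} = 0  ⟹  sig = [2:]
  • {2,5}:  v_{2} + v_{5} = 0  ⟹  sig = [2:]
  • {0,1}:  v_{0} + v_{1} = v_{3}  ⟹  sig = [2:1]
  • {0,3}:  v_{0} + v_{3} = v_{5}  ⟹  sig = [2:1]
  • {2,3}:  v_{2} + v_{3} = v_{4}  ⟹  sig = [2:1]
  • {3,4}:  v_{3} + v_{4} = v_{1}  ⟹  sig = [2:1]
  • {4,5}:  v_{4} + v_{5} = v_{3}  ⟹  sig = [2:1]
  • {1,2}:  v_{1} + v_{2} = 2·v_{4}  ⟹  sig = [2:2]
  • {1,5}:  v_{1} + v_{5} = 2·v_{3}  ⟹  sig = [2:2]

so the primitive-relation signature multiset is
    [2:]
    [2:]
    [2:1]
    [2:1]
    [2:1]
    [2:1]
    [2:1]
    [2:2]
    [2:2]


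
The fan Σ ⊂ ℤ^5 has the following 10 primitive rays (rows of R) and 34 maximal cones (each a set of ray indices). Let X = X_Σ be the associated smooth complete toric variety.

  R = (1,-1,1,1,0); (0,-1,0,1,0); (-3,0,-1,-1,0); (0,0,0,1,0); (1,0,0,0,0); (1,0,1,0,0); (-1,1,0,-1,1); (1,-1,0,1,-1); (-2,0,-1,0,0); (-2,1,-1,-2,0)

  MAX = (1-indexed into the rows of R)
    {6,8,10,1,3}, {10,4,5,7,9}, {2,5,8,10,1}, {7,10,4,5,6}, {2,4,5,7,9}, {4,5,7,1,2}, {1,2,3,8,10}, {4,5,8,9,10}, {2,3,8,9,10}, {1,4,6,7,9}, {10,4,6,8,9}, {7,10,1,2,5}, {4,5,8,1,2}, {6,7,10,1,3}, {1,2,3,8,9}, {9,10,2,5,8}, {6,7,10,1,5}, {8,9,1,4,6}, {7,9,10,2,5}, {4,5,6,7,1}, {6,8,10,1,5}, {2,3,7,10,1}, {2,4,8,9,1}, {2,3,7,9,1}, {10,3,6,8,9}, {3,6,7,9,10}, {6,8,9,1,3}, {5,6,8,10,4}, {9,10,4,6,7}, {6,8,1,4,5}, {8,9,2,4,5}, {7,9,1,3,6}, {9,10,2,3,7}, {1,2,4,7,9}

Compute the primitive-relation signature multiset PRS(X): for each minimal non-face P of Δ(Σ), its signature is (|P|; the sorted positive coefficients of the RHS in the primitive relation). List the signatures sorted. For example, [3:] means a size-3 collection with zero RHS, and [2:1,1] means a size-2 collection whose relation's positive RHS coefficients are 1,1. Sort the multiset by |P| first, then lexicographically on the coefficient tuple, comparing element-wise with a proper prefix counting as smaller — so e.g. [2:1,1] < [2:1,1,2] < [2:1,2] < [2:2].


The 9 primitive collections of Σ (r=10, n=5):

  P={7,8}:  v_{7} + v_{8} = 0 ; sig = [2:]
  P={2,6}:  v_{2} + v_{6} = v_{1} ; sig = [2:1]
  P={3,5}:  v_{3} + v_{5} = v_{2} + v_{10} ; sig = [2:1,1]
  P={3,4}:  v_{3} + v_{4} = v_{6} + 2·v_{9} ; sig = [2:1,2]
  P={5,6,9}:  v_{5} + v_{6} + v_{9} = 0 ; sig = [3:]
  P={1,5,9}:  v_{1} + v_{5} + v_{9} = v_{2} ; sig = [3:1]
  P={1,9,10}:  v_{1} + v_{9} + v_{10} = v_{3} ; sig = [3:1]
  P={2,4,10}:  v_{2} + v_{4} + v_{10} = v_{9} ; sig = [3:1]
  P={1,4,10}:  v_{1} + v_{4} + v_{10} = v_{6} + v_{9} ; sig = [3:1,1]

Hence PRS(X_Σ) =
[[2:], [2:1], [2:1,1], [2:1,2], [3:], [3:1], [3:1], [3:1], [3:1,1]]


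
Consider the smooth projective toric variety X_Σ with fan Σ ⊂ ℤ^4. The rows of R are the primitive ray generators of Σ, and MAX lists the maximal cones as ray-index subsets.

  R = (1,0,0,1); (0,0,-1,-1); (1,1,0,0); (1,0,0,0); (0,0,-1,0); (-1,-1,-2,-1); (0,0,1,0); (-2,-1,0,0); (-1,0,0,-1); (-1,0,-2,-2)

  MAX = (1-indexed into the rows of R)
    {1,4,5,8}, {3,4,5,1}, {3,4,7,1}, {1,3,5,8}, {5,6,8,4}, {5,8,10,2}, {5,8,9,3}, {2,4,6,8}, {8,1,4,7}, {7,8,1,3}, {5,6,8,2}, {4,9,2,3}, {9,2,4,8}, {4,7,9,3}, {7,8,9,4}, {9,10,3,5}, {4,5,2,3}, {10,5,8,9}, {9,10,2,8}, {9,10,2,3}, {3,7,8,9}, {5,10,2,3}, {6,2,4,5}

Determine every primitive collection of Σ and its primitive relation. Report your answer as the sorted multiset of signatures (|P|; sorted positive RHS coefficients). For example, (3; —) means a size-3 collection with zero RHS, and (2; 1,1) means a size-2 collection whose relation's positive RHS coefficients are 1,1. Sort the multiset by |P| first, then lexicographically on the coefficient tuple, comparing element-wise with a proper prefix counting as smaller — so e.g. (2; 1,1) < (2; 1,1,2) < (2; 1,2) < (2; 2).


The 18 primitive collections of Σ (r=10, n=4):

  {1,9}:  v_{1} + v_{9} = 0 — sig = (2; —)
  {5,7}:  v_{5} + v_{7} = 0 — sig = (2; —)
  {1,2}:  v_{1} + v_{2} = v_{4} + v_{5} — sig = (2; 1,1)
  {1,10}:  v_{1} + v_{10} = v_{2} + v_{5} — sig = (2; 1,1)
  {2,7}:  v_{2} + v_{7} = v_{4} + v_{9} — sig = (2; 1,1)
  {3,6}:  v_{3} + v_{6} = v_{2} + v_{5} — sig = (2; 1,1)
  {7,10}:  v_{7} + v_{10} = v_{2} + v_{9} — sig = (2; 1,1)
  {6,7}:  v_{6} + v_{7} = v_{2} + v_{4} + v_{8} — sig = (2; 1,1,1)
  {6,10}:  v_{6} + v_{10} = 3·v_{2} + v_{5} + v_{8} — sig = (2; 1,1,3)
  {6,9}:  v_{6} + v_{9} = 2·v_{2} + v_{8} — sig = (2; 1,2)
  {1,6}:  v_{1} + v_{6} = 2·v_{4} + 2·v_{5} + v_{8} — sig = (2; 1,2,2)
  {4,10}:  v_{4} + v_{10} = 2·v_{2} — sig = (2; 2)
  {3,4,8}:  v_{3} + v_{4} + v_{8} = 0 — sig = (3; —)
  {2,5,9}:  v_{2} + v_{5} + v_{9} = v_{10} — sig = (3; 1)
  {4,5,9}:  v_{4} + v_{5} + v_{9} = v_{2} — sig = (3; 1)
  {2,3,8}:  v_{2} + v_{3} + v_{8} = v_{5} + v_{9} — sig = (3; 1,1)
  {3,8,10}:  v_{3} + v_{8} + v_{10} = 2·v_{5} + 2·v_{9} — sig = (3; 2,2)
  {2,4,5,8}:  v_{2} + v_{4} + v_{5} + v_{8} = v_{6} — sig = (4; 1)

Hence PRS(X_Σ) =
[(2; —), (2; —), (2; 1,1), (2; 1,1), (2; 1,1), (2; 1,1), (2; 1,1), (2; 1,1,1), (2; 1,1,3), (2; 1,2), (2; 1,2,2), (2; 2), (3; —), (3; 1), (3; 1), (3; 1,1), (3; 2,2), (4; 1)]


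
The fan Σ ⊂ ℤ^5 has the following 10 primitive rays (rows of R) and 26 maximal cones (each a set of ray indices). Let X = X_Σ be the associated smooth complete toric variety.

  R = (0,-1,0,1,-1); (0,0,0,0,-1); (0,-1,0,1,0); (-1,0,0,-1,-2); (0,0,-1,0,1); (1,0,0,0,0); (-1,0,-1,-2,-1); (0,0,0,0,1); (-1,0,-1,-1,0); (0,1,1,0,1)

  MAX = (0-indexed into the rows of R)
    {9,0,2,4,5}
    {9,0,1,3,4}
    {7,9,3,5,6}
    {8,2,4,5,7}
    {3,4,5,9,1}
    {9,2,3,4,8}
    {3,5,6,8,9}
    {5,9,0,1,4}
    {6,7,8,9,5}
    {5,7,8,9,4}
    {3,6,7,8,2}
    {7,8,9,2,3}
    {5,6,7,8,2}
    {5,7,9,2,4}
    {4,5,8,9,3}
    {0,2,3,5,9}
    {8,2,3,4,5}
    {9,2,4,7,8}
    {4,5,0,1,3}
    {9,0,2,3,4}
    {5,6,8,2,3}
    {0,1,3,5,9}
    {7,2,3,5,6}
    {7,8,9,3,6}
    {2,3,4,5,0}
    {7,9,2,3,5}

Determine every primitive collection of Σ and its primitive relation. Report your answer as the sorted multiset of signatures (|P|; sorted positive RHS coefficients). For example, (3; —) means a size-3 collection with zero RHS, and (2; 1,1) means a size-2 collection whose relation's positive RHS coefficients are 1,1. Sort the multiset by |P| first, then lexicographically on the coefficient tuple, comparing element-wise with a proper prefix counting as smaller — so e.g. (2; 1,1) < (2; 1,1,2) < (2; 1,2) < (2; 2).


14 collections generate NE(X_Σ); each relation:

  {1,7}:  v_{1} + v_{7} = 0 ; sig = (2; —)
  {0,7}:  v_{0} + v_{7} = v_{2} ; sig = (2; 1)
  {1,2}:  v_{1} + v_{2} = v_{0} ; sig = (2; 1)
  {1,8}:  v_{1} + v_{8} = v_{3} + v_{4} ; sig = (2; 1,1)
  {0,8}:  v_{0} + v_{8} = v_{2} + v_{3} + v_{4} ; sig = (2; 1,1,1)
  {1,6}:  v_{1} + v_{6} = v_{3} + v_{5} + v_{8} ; sig = (2; 1,1,1)
  {0,6}:  v_{0} + v_{6} = v_{2} + v_{3} + v_{5} + v_{8} ; sig = (2; 1,1,1,1)
  {4,6}:  v_{4} + v_{6} = v_{5} + 2·v_{8} ; sig = (2; 1,2)
  {3,4,7}:  v_{3} + v_{4} + v_{7} = v_{8} ; sig = (3; 1)
  {2,6,9}:  v_{2} + v_{6} + v_{9} = v_{3} + 2·v_{7} ; sig = (3; 1,2)
  {2,5,8,9}:  v_{2} + v_{5} + v_{8} + v_{9} = v_{7} ; sig = (4; 1)
  {3,5,7,8}:  v_{3} + v_{5} + v_{7} + v_{8} = v_{6} ; sig = (4; 1)
  {2,3,4,5,9}:  v_{2} + v_{3} + v_{4} + v_{5} + v_{9} = 0 ; sig = (5; —)
  {0,3,4,5,9}:  v_{0} + v_{3} + v_{4} + v_{5} + v_{9} = v_{1} ; sig = (5; 1)

Sorted signature multiset PRS(X):
{ (2; —),  (2; 1) ×2,  (2; 1,1),  (2; 1,1,1) ×2,  (2; 1,1,1,1),  (2; 1,2),  (3; 1),  (3; 1,2),  (4; 1) ×2,  (5; —),  (5; 1) }


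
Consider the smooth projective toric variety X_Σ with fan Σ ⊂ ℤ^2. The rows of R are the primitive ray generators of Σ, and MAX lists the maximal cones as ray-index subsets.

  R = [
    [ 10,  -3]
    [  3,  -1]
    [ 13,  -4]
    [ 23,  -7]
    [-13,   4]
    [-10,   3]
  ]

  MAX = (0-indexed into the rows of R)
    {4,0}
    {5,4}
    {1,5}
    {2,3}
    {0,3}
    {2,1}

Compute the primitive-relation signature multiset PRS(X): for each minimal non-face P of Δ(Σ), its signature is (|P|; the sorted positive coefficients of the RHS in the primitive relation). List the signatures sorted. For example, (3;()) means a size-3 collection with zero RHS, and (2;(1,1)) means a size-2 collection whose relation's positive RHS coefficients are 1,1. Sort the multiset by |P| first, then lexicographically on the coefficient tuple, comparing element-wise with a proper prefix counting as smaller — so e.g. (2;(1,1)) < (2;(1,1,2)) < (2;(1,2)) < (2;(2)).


9 collections generate NE(X_Σ); each relation:

  • {0,5}:  v_{0} + v_{5} = 0  so sig = (2;())
  • {2,4}:  v_{2} + v_{4} = 0  so sig = (2;())
  • {0,1}:  v_{0} + v_{1} = v_{2}  so sig = (2;(1))
  • {0,2}:  v_{0} + v_{2} = v_{3}  so sig = (2;(1))
  • {1,4}:  v_{1} + v_{4} = v_{5}  so sig = (2;(1))
  • {2,5}:  v_{2} + v_{5} = v_{1}  so sig = (2;(1))
  • {3,4}:  v_{3} + v_{4} = v_{0}  so sig = (2;(1))
  • {3,5}:  v_{3} + v_{5} = v_{2}  so sig = (2;(1))
  • {1,3}:  v_{1} + v_{3} = 2·v_{2}  so sig = (2;(2))

Hence PRS(X_Σ) =
    |P|=2: 9 collections, coeffs (), (), (1), (1), (1), (1), (1), (1), (2)


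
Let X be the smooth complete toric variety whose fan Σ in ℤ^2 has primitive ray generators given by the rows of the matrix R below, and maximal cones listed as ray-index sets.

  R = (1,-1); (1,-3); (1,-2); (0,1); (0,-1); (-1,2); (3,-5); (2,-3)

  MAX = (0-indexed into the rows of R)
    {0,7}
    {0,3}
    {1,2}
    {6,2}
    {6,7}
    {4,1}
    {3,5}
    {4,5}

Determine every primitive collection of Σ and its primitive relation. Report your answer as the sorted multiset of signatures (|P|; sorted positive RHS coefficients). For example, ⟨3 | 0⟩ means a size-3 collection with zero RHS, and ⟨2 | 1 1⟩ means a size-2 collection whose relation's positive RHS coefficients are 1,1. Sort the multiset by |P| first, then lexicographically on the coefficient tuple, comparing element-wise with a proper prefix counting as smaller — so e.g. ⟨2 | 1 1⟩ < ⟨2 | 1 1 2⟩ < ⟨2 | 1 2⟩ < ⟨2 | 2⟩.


20 minimal non-faces of Δ(Σ) (on 8 rays):

  {2,5}:  v_{2} + v_{5} = 0  ⟹  sig = ⟨2 | 0⟩
  {3,4}:  v_{3} + v_{4} = 0  ⟹  sig = ⟨2 | 0⟩
  {0,2}:  v_{0} + v_{2} = v_{7}  ⟹  sig = ⟨2 | 1⟩
  {0,4}:  v_{0} + v_{4} = v_{2}  ⟹  sig = ⟨2 | 1⟩
  {0,5}:  v_{0} + v_{5} = v_{3}  ⟹  sig = ⟨2 | 1⟩
  {1,3}:  v_{1} + v_{3} = v_{2}  ⟹  sig = ⟨2 | 1⟩
  {1,5}:  v_{1} + v_{5} = v_{4}  ⟹  sig = ⟨2 | 1⟩
  {2,3}:  v_{2} + v_{3} = v_{0}  ⟹  sig = ⟨2 | 1⟩
  {2,4}:  v_{2} + v_{4} = v_{1}  ⟹  sig = ⟨2 | 1⟩
  {2,7}:  v_{2} + v_{7} = v_{6}  ⟹  sig = ⟨2 | 1⟩
  {5,6}:  v_{5} + v_{6} = v_{7}  ⟹  sig = ⟨2 | 1⟩
  {5,7}:  v_{5} + v_{7} = v_{0}  ⟹  sig = ⟨2 | 1⟩
  {3,6}:  v_{3} + v_{6} = v_{0} + v_{7}  ⟹  sig = ⟨2 | 1 1⟩
  {0,1}:  v_{0} + v_{1} = 2·v_{2}  ⟹  sig = ⟨2 | 2⟩
  {0,6}:  v_{0} + v_{6} = 2·v_{7}  ⟹  sig = ⟨2 | 2⟩
  {3,7}:  v_{3} + v_{7} = 2·v_{0}  ⟹  sig = ⟨2 | 2⟩
  {4,7}:  v_{4} + v_{7} = 2·v_{2}  ⟹  sig = ⟨2 | 2⟩
  {1,7}:  v_{1} + v_{7} = 3·v_{2}  ⟹  sig = ⟨2 | 3⟩
  {4,6}:  v_{4} + v_{6} = 3·v_{2}  ⟹  sig = ⟨2 | 3⟩
  {1,6}:  v_{1} + v_{6} = 4·v_{2}  ⟹  sig = ⟨2 | 4⟩

Signatures (|P|; sorted positive RHS coefficients), sorted:
{ ⟨2 | 0⟩ ×2,  ⟨2 | 1⟩ ×10,  ⟨2 | 1 1⟩,  ⟨2 | 2⟩ ×4,  ⟨2 | 3⟩ ×2,  ⟨2 | 4⟩ }


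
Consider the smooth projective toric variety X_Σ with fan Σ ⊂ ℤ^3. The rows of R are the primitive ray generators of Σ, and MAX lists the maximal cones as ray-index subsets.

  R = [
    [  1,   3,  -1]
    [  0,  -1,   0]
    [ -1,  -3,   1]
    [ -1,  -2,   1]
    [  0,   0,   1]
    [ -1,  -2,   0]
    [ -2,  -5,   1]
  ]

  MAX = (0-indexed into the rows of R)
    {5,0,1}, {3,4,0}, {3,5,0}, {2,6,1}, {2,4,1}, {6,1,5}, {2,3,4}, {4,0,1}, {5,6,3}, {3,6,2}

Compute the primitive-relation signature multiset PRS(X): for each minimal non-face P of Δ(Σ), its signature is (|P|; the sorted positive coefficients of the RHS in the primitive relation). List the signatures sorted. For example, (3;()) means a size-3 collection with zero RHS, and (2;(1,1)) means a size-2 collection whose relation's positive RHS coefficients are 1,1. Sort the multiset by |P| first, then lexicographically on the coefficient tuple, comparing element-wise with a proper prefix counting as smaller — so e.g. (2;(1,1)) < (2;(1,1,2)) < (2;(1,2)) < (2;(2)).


Minimal non-faces — 6 found among 7 rays, 10 max cones:

  {0,2}:  v_{0} + v_{2} = 0  ⟹  sig = (2;())
  {0,6}:  v_{0} + v_{6} = v_{5}  ⟹  sig = (2;(1))
  {1,3}:  v_{1} + v_{3} = v_{2}  ⟹  sig = (2;(1))
  {2,5}:  v_{2} + v_{5} = v_{6}  ⟹  sig = (2;(1))
  {4,5}:  v_{4} + v_{5} = v_{3}  ⟹  sig = (2;(1))
  {4,6}:  v_{4} + v_{6} = v_{2} + v_{3}  ⟹  sig = (2;(1,1))

so the primitive-relation signature multiset is
    (2;())
    (2;(1))
    (2;(1))
    (2;(1))
    (2;(1))
    (2;(1,1))


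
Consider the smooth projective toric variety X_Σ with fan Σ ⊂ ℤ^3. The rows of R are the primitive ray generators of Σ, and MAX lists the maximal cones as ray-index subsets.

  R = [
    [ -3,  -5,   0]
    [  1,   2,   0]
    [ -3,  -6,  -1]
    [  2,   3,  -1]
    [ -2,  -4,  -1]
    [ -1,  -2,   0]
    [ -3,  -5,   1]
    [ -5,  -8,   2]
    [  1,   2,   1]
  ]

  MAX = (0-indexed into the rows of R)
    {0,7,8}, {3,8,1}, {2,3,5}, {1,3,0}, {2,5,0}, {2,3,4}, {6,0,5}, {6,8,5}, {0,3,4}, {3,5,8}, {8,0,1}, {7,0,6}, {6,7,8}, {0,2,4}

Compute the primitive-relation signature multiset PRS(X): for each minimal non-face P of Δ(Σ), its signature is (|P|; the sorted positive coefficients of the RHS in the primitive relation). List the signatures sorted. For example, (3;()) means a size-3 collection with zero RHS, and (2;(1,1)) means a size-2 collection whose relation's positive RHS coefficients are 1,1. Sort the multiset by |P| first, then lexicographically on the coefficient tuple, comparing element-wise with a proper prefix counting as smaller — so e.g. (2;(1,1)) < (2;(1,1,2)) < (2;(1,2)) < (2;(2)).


20 minimal non-faces of Δ(Σ) (on 9 rays):

  {1,5}:  v_{1} + v_{5} = 0  so sig = (2;())
  {1,2}:  v_{1} + v_{2} = v_{4}  so sig = (2;(1))
  {3,6}:  v_{3} + v_{6} = v_{5}  so sig = (2;(1))
  {3,7}:  v_{3} + v_{7} = v_{6}  so sig = (2;(1))
  {4,5}:  v_{4} + v_{5} = v_{2}  so sig = (2;(1))
  {4,8}:  v_{4} + v_{8} = v_{5}  so sig = (2;(1))
  {1,4}:  v_{1} + v_{4} = v_{0} + v_{3}  so sig = (2;(1,1))
  {1,6}:  v_{1} + v_{6} = v_{0} + v_{8}  so sig = (2;(1,1))
  {4,7}:  v_{4} + v_{7} = v_{0} + v_{5} + v_{6}  so sig = (2;(1,1,1))
  {2,7}:  v_{2} + v_{7} = v_{0} + 2·v_{5} + v_{6}  so sig = (2;(1,1,2))
  {4,6}:  v_{4} + v_{6} = v_{0} + 2·v_{5}  so sig = (2;(1,2))
  {2,6}:  v_{2} + v_{6} = v_{0} + 3·v_{5}  so sig = (2;(1,3))
  {2,8}:  v_{2} + v_{8} = 2·v_{5}  so sig = (2;(2))
  {5,7}:  v_{5} + v_{7} = 2·v_{6}  so sig = (2;(2))
  {1,7}:  v_{1} + v_{7} = 2·v_{0} + 2·v_{8}  so sig = (2;(2,2))
  {0,3,8}:  v_{0} + v_{3} + v_{8} = 0  so sig = (3;())
  {0,3,5}:  v_{0} + v_{3} + v_{5} = v_{4}  so sig = (3;(1))
  {0,5,8}:  v_{0} + v_{5} + v_{8} = v_{6}  so sig = (3;(1))
  {0,6,8}:  v_{0} + v_{6} + v_{8} = v_{7}  so sig = (3;(1))
  {0,2,3}:  v_{0} + v_{2} + v_{3} = 2·v_{4}  so sig = (3;(2))

Signatures (|P|; sorted positive RHS coefficients), sorted:
    (2;())
    (2;(1))
    (2;(1))
    (2;(1))
    (2;(1))
    (2;(1))
    (2;(1,1))
    (2;(1,1))
    (2;(1,1,1))
    (2;(1,1,2))
    (2;(1,2))
    (2;(1,3))
    (2;(2))
    (2;(2))
    (2;(2,2))
    (3;())
    (3;(1))
    (3;(1))
    (3;(1))
    (3;(2))
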